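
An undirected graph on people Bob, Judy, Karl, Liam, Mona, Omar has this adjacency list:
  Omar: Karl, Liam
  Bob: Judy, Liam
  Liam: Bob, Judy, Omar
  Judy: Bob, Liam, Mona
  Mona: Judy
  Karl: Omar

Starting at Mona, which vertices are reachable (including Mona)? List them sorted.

Start at Mona.
Its neighbours: Judy.
Then their neighbours: Bob, Liam.
Then next layer: Omar.
Then next layer: Karl.
Every vertex is now reached.

Bob, Judy, Karl, Liam, Mona, Omar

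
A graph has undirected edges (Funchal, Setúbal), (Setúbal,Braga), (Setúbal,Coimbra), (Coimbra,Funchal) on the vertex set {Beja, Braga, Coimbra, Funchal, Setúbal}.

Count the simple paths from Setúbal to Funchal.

2

Setúbal–Coimbra–Funchal
Setúbal–Funchal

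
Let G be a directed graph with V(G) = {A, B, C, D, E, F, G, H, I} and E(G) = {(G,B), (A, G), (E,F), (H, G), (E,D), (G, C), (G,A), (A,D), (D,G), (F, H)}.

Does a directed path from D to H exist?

No

Explore from D.
Distance 1: reach G.
Distance 2: reach A, B, C.
The search from D is exhausted; no directed path reaches H.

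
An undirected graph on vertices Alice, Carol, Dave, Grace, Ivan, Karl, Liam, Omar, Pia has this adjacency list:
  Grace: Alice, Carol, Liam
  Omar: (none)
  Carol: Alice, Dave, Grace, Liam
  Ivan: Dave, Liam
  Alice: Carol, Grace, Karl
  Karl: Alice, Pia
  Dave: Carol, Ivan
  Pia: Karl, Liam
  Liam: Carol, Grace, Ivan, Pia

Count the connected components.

From Alice: component {Alice, Carol, Dave, Grace, Ivan, Karl, Liam, Pia}.
From Omar: component {Omar}.
That's 2 components.

2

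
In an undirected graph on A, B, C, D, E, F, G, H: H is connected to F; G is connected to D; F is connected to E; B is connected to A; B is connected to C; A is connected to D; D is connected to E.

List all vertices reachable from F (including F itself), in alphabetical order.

A, B, C, D, E, F, G, H

Start at F.
Its neighbours: E, H.
Then their neighbours: D.
Then next layer: A, G.
Then next layer: B.
Then next layer: C.
Every vertex is now reached.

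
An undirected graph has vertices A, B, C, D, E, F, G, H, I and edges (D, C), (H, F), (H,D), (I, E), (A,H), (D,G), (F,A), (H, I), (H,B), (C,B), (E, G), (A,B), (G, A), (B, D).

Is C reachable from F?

Yes

Explore from F.
Distance 1: reach A, H.
Distance 2: reach B, D, G, I.
Distance 3: reach C, E.
Found C.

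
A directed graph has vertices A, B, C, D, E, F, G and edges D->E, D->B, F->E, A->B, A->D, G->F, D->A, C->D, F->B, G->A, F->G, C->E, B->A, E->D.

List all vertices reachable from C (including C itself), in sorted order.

A, B, C, D, E

Start at C.
Its neighbours: D, E.
Then their neighbours: A, B.
Nothing further is reachable.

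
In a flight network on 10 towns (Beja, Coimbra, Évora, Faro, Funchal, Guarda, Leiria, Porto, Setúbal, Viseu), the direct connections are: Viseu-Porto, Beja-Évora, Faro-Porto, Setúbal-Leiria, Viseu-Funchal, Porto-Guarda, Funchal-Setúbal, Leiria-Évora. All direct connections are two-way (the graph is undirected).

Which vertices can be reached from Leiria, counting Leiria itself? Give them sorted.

Beja, Évora, Faro, Funchal, Guarda, Leiria, Porto, Setúbal, Viseu

Start at Leiria.
Its neighbours: Évora, Setúbal.
Then their neighbours: Beja, Funchal.
Then next layer: Viseu.
Then next layer: Porto.
Then next layer: Faro, Guarda.
Nothing further is reachable.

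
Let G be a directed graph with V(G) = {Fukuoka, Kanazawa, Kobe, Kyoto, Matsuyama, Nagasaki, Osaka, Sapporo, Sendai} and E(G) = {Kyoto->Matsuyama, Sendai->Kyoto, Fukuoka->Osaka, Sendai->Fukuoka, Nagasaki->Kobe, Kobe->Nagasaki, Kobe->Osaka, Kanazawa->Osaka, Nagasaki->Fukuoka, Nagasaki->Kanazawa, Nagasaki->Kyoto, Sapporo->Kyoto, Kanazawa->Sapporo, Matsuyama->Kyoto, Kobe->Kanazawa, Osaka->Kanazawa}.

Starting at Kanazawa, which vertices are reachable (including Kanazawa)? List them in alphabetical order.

Kanazawa, Kyoto, Matsuyama, Osaka, Sapporo

Start at Kanazawa.
Its neighbours: Osaka, Sapporo.
Then their neighbours: Kyoto.
Then next layer: Matsuyama.
Nothing further is reachable.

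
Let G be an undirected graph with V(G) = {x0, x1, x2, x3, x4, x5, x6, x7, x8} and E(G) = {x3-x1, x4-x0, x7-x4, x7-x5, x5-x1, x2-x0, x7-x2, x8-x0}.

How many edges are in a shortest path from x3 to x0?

Distance 0: x3.
Distance 1: x1.
Distance 2: x5.
Distance 3: x7.
Distance 4: x2, x4.
Distance 5: x0 — contains x0.

5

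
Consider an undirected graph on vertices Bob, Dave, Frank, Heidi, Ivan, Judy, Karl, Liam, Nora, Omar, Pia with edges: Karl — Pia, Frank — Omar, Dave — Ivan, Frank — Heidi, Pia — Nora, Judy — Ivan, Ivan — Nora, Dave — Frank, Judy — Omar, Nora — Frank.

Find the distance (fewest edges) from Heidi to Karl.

Distance 0: Heidi.
Distance 1: Frank.
Distance 2: Dave, Nora, Omar.
Distance 3: Ivan, Judy, Pia.
Distance 4: Karl — contains Karl.

4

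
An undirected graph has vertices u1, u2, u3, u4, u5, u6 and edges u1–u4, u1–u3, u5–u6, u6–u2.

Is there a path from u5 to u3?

No

Explore from u5.
Distance 1: reach u6.
Distance 2: reach u2.
The search is exhausted without reaching u3; it lies in a different component.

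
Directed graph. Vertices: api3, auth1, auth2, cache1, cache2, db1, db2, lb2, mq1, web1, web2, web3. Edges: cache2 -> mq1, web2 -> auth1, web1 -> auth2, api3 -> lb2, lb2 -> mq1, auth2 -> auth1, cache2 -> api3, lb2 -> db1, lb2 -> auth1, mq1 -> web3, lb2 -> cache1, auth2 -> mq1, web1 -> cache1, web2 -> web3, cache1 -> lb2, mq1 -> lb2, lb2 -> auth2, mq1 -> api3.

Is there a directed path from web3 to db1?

web3 has no outgoing edges, so nothing is reachable from it.

No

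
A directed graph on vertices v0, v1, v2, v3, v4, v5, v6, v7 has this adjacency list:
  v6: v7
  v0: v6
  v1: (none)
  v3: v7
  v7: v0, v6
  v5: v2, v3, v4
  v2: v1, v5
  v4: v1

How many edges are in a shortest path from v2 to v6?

4

Distance 0: v2.
Distance 1: v1, v5.
Distance 2: v3, v4.
Distance 3: v7.
Distance 4: v0, v6 — contains v6.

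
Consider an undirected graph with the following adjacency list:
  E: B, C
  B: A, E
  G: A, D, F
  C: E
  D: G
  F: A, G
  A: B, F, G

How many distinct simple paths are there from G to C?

2

G–A–B–E–C
G–F–A–B–E–C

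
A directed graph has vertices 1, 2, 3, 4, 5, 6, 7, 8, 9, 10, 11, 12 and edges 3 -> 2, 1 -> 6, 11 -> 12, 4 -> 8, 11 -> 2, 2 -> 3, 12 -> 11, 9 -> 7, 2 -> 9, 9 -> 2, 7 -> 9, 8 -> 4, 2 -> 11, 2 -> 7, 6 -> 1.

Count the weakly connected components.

From 1: component {1, 6}.
From 2: component {2, 3, 7, 9, 11, 12}.
From 4: component {4, 8}.
From 5: component {5}.
From 10: component {10}.
That's 5 components.

5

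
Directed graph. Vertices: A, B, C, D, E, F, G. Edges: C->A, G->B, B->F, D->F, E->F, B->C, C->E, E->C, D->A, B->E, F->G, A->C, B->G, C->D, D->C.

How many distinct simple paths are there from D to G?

3

D→A→C→E→F→G
D→C→E→F→G
D→F→G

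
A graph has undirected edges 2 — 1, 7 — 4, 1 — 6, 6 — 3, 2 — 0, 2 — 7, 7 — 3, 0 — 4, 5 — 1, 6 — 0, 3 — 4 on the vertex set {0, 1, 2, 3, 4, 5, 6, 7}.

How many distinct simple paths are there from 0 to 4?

0–2–1–6–3–4
0–2–1–6–3–7–4
0–2–7–3–4
0–2–7–4
0–4
0–6–1–2–7–3–4
0–6–1–2–7–4
0–6–3–4
0–6–3–7–4

9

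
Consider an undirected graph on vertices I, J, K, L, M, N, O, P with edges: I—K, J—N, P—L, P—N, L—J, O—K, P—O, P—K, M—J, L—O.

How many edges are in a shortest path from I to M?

Distance 0: I.
Distance 1: K.
Distance 2: O, P.
Distance 3: L, N.
Distance 4: J.
Distance 5: M — contains M.

5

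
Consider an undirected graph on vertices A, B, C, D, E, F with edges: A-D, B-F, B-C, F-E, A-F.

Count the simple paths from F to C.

F–B–C

1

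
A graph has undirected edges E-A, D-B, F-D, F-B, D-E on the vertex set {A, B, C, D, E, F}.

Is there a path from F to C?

Explore from F.
Distance 1: reach B, D.
Distance 2: reach E.
Distance 3: reach A.
The search is exhausted without reaching C; it lies in a different component.

No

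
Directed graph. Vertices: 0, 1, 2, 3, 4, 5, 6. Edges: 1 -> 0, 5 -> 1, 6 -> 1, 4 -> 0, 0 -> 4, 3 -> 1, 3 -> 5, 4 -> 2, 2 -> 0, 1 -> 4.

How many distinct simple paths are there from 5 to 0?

3

5→1→0
5→1→4→0
5→1→4→2→0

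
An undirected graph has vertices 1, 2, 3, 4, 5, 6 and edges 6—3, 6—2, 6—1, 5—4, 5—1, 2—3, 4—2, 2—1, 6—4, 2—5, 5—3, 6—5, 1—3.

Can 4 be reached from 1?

Yes

Explore from 1.
Distance 1: reach 2, 3, 5, 6.
Distance 2: reach 4.
Found 4.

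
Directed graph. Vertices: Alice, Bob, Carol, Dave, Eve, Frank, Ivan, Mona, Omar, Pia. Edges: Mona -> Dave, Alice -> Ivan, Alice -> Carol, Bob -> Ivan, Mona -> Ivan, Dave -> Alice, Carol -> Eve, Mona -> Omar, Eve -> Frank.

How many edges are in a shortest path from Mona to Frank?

Distance 0: Mona.
Distance 1: Dave, Ivan, Omar.
Distance 2: Alice.
Distance 3: Carol.
Distance 4: Eve.
Distance 5: Frank — contains Frank.

5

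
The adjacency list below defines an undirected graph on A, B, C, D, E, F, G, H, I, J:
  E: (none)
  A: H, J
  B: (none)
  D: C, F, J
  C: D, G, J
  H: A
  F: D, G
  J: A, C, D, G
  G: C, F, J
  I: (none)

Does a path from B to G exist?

No

B has no edges, so nothing is reachable from it.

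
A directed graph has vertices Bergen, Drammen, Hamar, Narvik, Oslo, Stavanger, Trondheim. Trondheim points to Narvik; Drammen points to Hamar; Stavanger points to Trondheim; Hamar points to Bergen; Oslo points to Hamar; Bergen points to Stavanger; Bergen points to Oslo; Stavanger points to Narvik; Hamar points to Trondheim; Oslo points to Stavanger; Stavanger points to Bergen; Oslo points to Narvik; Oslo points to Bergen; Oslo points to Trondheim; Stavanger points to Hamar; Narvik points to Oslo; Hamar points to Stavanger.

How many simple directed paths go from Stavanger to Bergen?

7

Stavanger→Bergen
Stavanger→Hamar→Bergen
Stavanger→Hamar→Trondheim→Narvik→Oslo→Bergen
Stavanger→Narvik→Oslo→Bergen
Stavanger→Narvik→Oslo→Hamar→Bergen
Stavanger→Trondheim→Narvik→Oslo→Bergen
Stavanger→Trondheim→Narvik→Oslo→Hamar→Bergen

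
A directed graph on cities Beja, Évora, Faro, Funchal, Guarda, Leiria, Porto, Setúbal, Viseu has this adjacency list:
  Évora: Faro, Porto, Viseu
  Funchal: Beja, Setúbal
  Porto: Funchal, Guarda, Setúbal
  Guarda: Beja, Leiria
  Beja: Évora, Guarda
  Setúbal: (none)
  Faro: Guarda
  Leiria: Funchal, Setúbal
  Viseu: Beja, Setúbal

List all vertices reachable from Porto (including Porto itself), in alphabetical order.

Beja, Évora, Faro, Funchal, Guarda, Leiria, Porto, Setúbal, Viseu

Start at Porto.
Its neighbours: Funchal, Guarda, Setúbal.
Then their neighbours: Beja, Leiria.
Then next layer: Évora.
Then next layer: Faro, Viseu.
Every vertex is now reached.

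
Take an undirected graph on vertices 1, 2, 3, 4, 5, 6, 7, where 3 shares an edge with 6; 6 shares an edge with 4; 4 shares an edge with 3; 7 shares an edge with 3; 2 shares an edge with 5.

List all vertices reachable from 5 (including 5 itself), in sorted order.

2, 5

Start at 5.
Its neighbours: 2.
Nothing further is reachable.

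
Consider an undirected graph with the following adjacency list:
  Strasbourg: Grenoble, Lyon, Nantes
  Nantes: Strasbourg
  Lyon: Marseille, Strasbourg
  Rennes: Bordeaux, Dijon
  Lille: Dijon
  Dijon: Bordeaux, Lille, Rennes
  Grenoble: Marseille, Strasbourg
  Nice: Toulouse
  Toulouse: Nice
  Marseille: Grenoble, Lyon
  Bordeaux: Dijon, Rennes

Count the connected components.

From Bordeaux: component {Bordeaux, Dijon, Lille, Rennes}.
From Grenoble: component {Grenoble, Lyon, Marseille, Nantes, Strasbourg}.
From Nice: component {Nice, Toulouse}.
That's 3 components.

3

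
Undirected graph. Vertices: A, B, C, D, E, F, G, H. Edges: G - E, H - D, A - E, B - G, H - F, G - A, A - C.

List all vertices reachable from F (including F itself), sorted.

D, F, H

Start at F.
Its neighbours: H.
Then their neighbours: D.
Nothing further is reachable.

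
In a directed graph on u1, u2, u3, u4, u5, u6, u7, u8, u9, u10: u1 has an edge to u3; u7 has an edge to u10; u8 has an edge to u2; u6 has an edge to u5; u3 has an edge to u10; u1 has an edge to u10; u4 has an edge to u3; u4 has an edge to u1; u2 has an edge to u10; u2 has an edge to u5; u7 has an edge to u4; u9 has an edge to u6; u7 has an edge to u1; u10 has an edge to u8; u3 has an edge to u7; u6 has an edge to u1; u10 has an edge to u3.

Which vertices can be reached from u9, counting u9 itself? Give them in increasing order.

u1, u2, u3, u4, u5, u6, u7, u8, u9, u10

Start at u9.
Its neighbours: u6.
Then their neighbours: u1, u5.
Then next layer: u3, u10.
Then next layer: u7, u8.
Then next layer: u2, u4.
Every vertex is now reached.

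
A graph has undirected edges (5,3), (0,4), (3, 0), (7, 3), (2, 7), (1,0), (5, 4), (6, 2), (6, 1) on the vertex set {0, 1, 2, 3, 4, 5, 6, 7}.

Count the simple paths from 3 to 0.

3

3–0
3–5–4–0
3–7–2–6–1–0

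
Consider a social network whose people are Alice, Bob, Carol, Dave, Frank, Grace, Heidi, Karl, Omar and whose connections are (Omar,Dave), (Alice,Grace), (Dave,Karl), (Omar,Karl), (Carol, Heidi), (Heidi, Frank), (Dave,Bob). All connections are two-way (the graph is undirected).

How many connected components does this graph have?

From Alice: component {Alice, Grace}.
From Bob: component {Bob, Dave, Karl, Omar}.
From Carol: component {Carol, Frank, Heidi}.
That's 3 components.

3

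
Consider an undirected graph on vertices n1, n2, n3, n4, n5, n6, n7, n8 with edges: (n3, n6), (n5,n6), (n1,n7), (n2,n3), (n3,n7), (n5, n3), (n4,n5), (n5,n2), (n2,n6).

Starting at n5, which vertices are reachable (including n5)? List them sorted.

n1, n2, n3, n4, n5, n6, n7

Start at n5.
Its neighbours: n2, n3, n4, n6.
Then their neighbours: n7.
Then next layer: n1.
Nothing further is reachable.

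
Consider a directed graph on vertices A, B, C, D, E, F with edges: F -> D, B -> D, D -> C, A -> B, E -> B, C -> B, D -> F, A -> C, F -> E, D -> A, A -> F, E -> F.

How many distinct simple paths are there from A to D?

A→B→D
A→C→B→D
A→F→D
A→F→E→B→D

4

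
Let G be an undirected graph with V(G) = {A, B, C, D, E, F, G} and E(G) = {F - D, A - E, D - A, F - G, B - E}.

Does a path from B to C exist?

Explore from B.
Distance 1: reach E.
Distance 2: reach A.
Distance 3: reach D.
Distance 4: reach F.
Distance 5: reach G.
The search is exhausted without reaching C; it lies in a different component.

No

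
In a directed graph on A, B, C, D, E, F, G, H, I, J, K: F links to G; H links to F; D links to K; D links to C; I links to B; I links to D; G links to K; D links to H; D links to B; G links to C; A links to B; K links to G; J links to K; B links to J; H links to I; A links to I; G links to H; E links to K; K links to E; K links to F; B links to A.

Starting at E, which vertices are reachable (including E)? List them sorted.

Start at E.
Its neighbours: K.
Then their neighbours: F, G.
Then next layer: C, H.
Then next layer: I.
Then next layer: B, D.
Then next layer: A, J.
Every vertex is now reached.

A, B, C, D, E, F, G, H, I, J, K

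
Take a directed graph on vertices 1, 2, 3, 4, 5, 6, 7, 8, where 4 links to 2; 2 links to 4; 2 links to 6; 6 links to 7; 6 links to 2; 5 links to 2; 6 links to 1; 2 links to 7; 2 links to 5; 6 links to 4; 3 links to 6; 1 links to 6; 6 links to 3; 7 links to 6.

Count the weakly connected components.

2

From 1: component {1, 2, 3, 4, 5, 6, 7}.
From 8: component {8}.
That's 2 components.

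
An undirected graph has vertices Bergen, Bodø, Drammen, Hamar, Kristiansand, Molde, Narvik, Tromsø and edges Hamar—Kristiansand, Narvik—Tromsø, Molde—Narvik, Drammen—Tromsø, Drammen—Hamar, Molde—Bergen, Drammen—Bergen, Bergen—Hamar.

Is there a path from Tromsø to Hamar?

Explore from Tromsø.
Distance 1: reach Drammen, Narvik.
Distance 2: reach Bergen, Hamar, Molde.
Found Hamar.

Yes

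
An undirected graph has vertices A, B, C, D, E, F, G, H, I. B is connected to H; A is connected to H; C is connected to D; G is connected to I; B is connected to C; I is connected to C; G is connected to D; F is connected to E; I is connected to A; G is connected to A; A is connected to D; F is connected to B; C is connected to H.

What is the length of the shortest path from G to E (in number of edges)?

Distance 0: G.
Distance 1: A, D, I.
Distance 2: C, H.
Distance 3: B.
Distance 4: F.
Distance 5: E — contains E.

5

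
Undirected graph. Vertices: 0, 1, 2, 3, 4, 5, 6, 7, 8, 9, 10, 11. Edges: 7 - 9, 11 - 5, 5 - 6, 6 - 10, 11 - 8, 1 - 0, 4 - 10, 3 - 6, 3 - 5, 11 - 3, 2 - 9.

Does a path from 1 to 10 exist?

No

Explore from 1.
Distance 1: reach 0.
The search is exhausted without reaching 10; it lies in a different component.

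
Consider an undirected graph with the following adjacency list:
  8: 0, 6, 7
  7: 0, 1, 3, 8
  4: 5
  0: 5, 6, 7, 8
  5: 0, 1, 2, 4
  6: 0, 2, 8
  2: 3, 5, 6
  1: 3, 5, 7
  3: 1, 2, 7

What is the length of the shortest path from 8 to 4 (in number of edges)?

3

Distance 0: 8.
Distance 1: 0, 6, 7.
Distance 2: 1, 2, 3, 5.
Distance 3: 4 — contains 4.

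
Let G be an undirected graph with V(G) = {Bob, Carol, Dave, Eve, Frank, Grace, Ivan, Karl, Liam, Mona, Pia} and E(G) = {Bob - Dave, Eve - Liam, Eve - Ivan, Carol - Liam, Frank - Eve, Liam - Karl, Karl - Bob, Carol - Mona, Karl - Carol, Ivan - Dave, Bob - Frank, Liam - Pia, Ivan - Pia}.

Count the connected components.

From Bob: component {Bob, Carol, Dave, Eve, Frank, Ivan, Karl, Liam, Mona, Pia}.
From Grace: component {Grace}.
That's 2 components.

2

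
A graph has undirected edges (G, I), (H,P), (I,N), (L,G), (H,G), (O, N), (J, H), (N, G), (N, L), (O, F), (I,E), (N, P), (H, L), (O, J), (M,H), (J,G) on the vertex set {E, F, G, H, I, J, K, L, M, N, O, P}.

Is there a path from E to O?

Explore from E.
Distance 1: reach I.
Distance 2: reach G, N.
Distance 3: reach H, J, L, O, P.
Found O.

Yes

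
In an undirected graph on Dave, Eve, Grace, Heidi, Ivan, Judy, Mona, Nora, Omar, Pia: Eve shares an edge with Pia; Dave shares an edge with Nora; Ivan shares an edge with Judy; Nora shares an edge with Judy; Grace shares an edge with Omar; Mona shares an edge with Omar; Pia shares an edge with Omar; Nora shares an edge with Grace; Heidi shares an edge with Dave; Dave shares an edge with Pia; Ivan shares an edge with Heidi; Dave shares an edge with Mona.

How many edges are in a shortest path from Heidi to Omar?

Distance 0: Heidi.
Distance 1: Dave, Ivan.
Distance 2: Judy, Mona, Nora, Pia.
Distance 3: Eve, Grace, Omar — contains Omar.

3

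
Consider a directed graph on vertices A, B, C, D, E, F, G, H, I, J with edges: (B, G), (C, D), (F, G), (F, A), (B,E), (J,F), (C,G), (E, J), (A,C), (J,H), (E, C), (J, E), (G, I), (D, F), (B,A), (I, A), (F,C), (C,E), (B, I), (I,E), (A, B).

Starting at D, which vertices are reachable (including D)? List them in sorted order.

A, B, C, D, E, F, G, H, I, J

Start at D.
Its neighbours: F.
Then their neighbours: A, C, G.
Then next layer: B, E, I.
Then next layer: J.
Then next layer: H.
Every vertex is now reached.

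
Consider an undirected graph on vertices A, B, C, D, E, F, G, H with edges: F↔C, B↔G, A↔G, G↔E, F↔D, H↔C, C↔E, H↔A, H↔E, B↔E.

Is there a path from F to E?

Explore from F.
Distance 1: reach C, D.
Distance 2: reach E, H.
Found E.

Yes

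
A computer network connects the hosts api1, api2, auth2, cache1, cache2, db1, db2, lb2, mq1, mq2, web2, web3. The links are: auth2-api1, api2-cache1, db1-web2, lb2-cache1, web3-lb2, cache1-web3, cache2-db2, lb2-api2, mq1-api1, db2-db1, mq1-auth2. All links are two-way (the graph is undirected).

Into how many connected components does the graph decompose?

From api1: component {api1, auth2, mq1}.
From api2: component {api2, cache1, lb2, web3}.
From cache2: component {cache2, db1, db2, web2}.
From mq2: component {mq2}.
That's 4 components.

4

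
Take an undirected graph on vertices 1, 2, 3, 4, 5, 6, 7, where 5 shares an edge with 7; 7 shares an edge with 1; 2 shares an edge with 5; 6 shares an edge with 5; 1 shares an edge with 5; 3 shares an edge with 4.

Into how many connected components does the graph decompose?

From 1: component {1, 2, 5, 6, 7}.
From 3: component {3, 4}.
That's 2 components.

2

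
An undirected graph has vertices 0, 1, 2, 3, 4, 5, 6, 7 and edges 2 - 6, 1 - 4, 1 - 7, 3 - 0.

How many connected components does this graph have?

From 0: component {0, 3}.
From 1: component {1, 4, 7}.
From 2: component {2, 6}.
From 5: component {5}.
That's 4 components.

4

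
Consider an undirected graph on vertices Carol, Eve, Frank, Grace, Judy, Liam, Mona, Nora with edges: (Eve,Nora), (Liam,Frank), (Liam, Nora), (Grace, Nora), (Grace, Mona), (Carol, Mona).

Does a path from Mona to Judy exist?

No

Explore from Mona.
Distance 1: reach Carol, Grace.
Distance 2: reach Nora.
Distance 3: reach Eve, Liam.
Distance 4: reach Frank.
The search is exhausted without reaching Judy; it lies in a different component.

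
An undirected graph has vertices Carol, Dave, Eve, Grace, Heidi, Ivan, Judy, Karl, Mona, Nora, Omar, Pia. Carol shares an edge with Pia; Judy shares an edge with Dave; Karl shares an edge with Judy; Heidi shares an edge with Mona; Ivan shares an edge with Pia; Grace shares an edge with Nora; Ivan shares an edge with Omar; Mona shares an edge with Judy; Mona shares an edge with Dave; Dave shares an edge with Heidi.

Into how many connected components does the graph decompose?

4

From Carol: component {Carol, Ivan, Omar, Pia}.
From Dave: component {Dave, Heidi, Judy, Karl, Mona}.
From Eve: component {Eve}.
From Grace: component {Grace, Nora}.
That's 4 components.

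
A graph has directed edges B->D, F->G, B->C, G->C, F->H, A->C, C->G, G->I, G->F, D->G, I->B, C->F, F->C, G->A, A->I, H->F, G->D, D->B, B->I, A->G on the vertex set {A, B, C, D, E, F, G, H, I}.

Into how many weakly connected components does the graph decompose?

From A: component {A, B, C, D, F, G, H, I}.
From E: component {E}.
That's 2 components.

2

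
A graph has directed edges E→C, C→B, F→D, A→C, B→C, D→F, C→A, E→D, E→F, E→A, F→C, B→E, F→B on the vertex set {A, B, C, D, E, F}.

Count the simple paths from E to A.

E→A
E→C→A
E→D→F→B→C→A
E→D→F→C→A
E→F→B→C→A
E→F→C→A

6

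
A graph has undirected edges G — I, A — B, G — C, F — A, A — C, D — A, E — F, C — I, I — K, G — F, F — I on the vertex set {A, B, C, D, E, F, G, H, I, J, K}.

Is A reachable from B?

Yes

Explore from B.
Distance 1: reach A.
Found A.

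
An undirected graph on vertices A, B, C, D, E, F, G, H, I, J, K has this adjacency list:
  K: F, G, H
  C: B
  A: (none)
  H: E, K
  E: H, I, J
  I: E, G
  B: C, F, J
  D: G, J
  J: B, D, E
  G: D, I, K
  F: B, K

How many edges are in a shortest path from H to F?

Distance 0: H.
Distance 1: E, K.
Distance 2: F, G, I, J — contains F.

2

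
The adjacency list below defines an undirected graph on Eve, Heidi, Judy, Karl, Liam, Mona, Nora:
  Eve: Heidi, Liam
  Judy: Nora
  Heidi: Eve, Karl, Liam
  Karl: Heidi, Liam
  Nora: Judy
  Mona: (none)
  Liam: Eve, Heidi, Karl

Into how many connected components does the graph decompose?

From Eve: component {Eve, Heidi, Karl, Liam}.
From Judy: component {Judy, Nora}.
From Mona: component {Mona}.
That's 3 components.

3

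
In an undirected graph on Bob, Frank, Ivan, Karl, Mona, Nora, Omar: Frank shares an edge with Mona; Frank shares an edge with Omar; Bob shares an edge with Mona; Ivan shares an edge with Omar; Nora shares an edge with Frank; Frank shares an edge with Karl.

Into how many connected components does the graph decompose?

1

From Bob: component {Bob, Frank, Ivan, Karl, Mona, Nora, Omar}.
That's 1 component.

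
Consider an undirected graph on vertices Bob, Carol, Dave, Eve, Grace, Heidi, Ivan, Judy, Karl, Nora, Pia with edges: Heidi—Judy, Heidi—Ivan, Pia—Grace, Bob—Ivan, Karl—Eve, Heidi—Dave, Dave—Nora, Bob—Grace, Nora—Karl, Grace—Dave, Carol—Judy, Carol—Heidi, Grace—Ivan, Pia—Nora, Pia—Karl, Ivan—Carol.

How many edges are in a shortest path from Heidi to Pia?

3

Distance 0: Heidi.
Distance 1: Carol, Dave, Ivan, Judy.
Distance 2: Bob, Grace, Nora.
Distance 3: Karl, Pia — contains Pia.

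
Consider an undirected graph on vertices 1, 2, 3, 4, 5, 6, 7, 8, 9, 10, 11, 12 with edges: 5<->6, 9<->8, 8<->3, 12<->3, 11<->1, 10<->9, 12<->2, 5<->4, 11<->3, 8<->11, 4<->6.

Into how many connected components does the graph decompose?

3

From 1: component {1, 2, 3, 8, 9, 10, 11, 12}.
From 4: component {4, 5, 6}.
From 7: component {7}.
That's 3 components.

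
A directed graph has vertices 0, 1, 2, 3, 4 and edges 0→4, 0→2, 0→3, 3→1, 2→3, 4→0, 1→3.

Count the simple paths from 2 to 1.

2→3→1

1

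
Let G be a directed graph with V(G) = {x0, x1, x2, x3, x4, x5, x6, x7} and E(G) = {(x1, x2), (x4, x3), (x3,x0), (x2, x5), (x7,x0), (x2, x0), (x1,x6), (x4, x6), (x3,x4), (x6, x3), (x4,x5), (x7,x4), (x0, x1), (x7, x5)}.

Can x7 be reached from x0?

No

Explore from x0.
Distance 1: reach x1.
Distance 2: reach x2, x6.
Distance 3: reach x3, x5.
Distance 4: reach x4.
The search from x0 is exhausted; no directed path reaches x7.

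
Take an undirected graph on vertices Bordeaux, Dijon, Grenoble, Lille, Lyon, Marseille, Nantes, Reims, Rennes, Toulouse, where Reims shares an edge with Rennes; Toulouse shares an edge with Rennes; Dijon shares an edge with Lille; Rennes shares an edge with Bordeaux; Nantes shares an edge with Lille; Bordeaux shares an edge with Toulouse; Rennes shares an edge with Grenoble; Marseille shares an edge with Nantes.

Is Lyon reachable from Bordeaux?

Explore from Bordeaux.
Distance 1: reach Rennes, Toulouse.
Distance 2: reach Grenoble, Reims.
The search is exhausted without reaching Lyon; it lies in a different component.

No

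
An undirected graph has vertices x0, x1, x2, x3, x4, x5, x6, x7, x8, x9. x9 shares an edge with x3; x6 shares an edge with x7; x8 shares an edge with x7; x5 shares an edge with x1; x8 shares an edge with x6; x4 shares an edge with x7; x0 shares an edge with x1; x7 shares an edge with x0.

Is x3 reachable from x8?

No

Explore from x8.
Distance 1: reach x6, x7.
Distance 2: reach x0, x4.
Distance 3: reach x1.
Distance 4: reach x5.
The search is exhausted without reaching x3; it lies in a different component.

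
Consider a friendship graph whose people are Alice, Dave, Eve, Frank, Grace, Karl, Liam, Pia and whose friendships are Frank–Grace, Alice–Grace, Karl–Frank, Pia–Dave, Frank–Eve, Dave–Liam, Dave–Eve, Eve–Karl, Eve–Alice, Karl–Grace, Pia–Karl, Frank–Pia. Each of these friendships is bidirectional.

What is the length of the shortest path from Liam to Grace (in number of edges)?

Distance 0: Liam.
Distance 1: Dave.
Distance 2: Eve, Pia.
Distance 3: Alice, Frank, Karl.
Distance 4: Grace — contains Grace.

4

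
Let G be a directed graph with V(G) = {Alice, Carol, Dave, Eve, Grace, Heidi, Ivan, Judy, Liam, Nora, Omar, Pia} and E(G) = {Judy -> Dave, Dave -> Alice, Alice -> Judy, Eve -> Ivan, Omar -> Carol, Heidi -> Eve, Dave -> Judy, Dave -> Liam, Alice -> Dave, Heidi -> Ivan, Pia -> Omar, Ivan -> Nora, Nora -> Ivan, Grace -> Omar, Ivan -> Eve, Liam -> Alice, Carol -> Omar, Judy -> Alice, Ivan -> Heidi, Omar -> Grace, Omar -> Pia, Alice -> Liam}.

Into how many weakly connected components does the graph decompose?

3

From Alice: component {Alice, Dave, Judy, Liam}.
From Carol: component {Carol, Grace, Omar, Pia}.
From Eve: component {Eve, Heidi, Ivan, Nora}.
That's 3 components.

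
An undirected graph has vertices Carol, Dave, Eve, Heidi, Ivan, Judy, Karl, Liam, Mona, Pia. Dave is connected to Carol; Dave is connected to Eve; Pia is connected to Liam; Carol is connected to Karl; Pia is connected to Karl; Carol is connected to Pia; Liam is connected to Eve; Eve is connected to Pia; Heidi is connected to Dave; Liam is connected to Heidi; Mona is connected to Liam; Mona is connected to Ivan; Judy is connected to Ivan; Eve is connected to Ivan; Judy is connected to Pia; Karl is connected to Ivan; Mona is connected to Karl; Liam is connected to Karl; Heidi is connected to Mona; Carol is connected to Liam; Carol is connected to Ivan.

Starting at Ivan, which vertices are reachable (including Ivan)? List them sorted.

Start at Ivan.
Its neighbours: Carol, Eve, Judy, Karl, Mona.
Then their neighbours: Dave, Heidi, Liam, Pia.
Every vertex is now reached.

Carol, Dave, Eve, Heidi, Ivan, Judy, Karl, Liam, Mona, Pia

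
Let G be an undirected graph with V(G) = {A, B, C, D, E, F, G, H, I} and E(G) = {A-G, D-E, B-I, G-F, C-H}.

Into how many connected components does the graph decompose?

4

From A: component {A, F, G}.
From B: component {B, I}.
From C: component {C, H}.
From D: component {D, E}.
That's 4 components.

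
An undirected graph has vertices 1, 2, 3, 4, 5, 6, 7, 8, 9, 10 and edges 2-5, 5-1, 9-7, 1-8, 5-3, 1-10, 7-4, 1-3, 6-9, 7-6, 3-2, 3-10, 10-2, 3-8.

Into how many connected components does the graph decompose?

2

From 1: component {1, 2, 3, 5, 8, 10}.
From 4: component {4, 6, 7, 9}.
That's 2 components.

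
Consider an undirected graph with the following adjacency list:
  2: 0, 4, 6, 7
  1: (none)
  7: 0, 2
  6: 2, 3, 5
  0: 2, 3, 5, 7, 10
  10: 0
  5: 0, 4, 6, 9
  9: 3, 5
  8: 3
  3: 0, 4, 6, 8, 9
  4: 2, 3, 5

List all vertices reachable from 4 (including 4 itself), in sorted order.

Start at 4.
Its neighbours: 2, 3, 5.
Then their neighbours: 0, 6, 7, 8, 9.
Then next layer: 10.
Nothing further is reachable.

0, 2, 3, 4, 5, 6, 7, 8, 9, 10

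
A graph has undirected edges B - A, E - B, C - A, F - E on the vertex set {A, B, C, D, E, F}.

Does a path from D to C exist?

D has no edges, so nothing is reachable from it.

No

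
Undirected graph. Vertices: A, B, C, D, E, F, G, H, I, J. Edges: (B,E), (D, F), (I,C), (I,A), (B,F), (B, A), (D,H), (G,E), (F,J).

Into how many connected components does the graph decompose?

From A: component {A, B, C, D, E, F, G, H, I, J}.
That's 1 component.

1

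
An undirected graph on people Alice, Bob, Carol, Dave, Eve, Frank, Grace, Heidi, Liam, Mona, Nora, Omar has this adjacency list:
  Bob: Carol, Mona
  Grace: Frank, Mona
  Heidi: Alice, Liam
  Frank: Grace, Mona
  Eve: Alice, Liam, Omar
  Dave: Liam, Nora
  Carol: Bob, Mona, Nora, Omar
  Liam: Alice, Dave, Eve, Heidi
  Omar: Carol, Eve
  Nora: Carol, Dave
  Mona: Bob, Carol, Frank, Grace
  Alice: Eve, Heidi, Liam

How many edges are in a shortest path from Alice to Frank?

5

Distance 0: Alice.
Distance 1: Eve, Heidi, Liam.
Distance 2: Dave, Omar.
Distance 3: Carol, Nora.
Distance 4: Bob, Mona.
Distance 5: Frank, Grace — contains Frank.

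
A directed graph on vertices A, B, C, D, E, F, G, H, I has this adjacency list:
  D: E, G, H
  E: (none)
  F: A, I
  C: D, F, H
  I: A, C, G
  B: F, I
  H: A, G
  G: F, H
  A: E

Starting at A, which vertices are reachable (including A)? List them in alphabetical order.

A, E

Start at A.
Its neighbours: E.
Nothing further is reachable.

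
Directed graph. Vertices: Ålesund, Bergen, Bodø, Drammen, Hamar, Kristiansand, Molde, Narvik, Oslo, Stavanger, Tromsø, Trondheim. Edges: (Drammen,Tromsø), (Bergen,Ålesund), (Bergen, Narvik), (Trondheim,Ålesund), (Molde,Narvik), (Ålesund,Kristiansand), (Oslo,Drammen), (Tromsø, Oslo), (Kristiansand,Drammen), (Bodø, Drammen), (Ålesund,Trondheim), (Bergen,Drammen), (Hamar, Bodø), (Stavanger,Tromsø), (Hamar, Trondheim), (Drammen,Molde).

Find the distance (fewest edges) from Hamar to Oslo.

Distance 0: Hamar.
Distance 1: Bodø, Trondheim.
Distance 2: Ålesund, Drammen.
Distance 3: Kristiansand, Molde, Tromsø.
Distance 4: Narvik, Oslo — contains Oslo.

4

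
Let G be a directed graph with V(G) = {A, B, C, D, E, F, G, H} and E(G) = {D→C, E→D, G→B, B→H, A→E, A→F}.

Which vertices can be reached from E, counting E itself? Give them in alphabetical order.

C, D, E

Start at E.
Its neighbours: D.
Then their neighbours: C.
Nothing further is reachable.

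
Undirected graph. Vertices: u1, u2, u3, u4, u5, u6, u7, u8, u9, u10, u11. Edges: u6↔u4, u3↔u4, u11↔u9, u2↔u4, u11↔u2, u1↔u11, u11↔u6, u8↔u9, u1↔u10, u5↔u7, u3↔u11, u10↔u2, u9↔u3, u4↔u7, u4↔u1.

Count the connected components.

1

From u1: component {u1, u2, u3, u4, u5, u6, u7, u8, u9, u10, u11}.
That's 1 component.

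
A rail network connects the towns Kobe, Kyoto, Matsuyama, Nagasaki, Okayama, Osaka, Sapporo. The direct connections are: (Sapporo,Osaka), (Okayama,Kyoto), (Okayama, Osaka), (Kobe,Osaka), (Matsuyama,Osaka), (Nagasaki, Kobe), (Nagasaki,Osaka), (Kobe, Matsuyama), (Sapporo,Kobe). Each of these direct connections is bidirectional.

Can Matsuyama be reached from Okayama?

Yes

Explore from Okayama.
Distance 1: reach Kyoto, Osaka.
Distance 2: reach Kobe, Matsuyama, Nagasaki, Sapporo.
Found Matsuyama.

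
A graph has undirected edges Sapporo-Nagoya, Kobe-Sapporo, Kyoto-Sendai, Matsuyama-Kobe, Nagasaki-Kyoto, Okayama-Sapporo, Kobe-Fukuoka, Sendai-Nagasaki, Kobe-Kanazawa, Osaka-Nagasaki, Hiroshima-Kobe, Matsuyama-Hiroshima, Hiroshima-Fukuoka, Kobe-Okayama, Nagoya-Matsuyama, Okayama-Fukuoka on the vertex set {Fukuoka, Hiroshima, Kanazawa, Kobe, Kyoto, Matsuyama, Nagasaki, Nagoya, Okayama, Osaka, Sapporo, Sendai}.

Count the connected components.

2

From Fukuoka: component {Fukuoka, Hiroshima, Kanazawa, Kobe, Matsuyama, Nagoya, Okayama, Sapporo}.
From Kyoto: component {Kyoto, Nagasaki, Osaka, Sendai}.
That's 2 components.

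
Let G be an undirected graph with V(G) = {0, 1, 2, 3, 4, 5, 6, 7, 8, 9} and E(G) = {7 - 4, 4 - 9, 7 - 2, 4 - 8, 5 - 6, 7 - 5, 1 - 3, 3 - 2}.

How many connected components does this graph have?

From 0: component {0}.
From 1: component {1, 2, 3, 4, 5, 6, 7, 8, 9}.
That's 2 components.

2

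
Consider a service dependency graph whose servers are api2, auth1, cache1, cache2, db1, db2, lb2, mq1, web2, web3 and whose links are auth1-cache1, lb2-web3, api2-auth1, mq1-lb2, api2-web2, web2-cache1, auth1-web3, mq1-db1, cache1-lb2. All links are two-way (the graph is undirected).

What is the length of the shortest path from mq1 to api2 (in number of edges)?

4

Distance 0: mq1.
Distance 1: db1, lb2.
Distance 2: cache1, web3.
Distance 3: auth1, web2.
Distance 4: api2 — contains api2.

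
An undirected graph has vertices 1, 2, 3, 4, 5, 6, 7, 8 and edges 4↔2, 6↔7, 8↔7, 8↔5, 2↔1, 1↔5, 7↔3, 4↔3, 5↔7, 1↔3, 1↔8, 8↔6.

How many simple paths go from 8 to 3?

8–1–2–4–3
8–1–3
8–1–5–7–3
8–5–1–2–4–3
8–5–1–3
8–5–7–3
8–6–7–3
8–6–7–5–1–2–4–3
8–6–7–5–1–3
8–7–3
8–7–5–1–2–4–3
8–7–5–1–3

12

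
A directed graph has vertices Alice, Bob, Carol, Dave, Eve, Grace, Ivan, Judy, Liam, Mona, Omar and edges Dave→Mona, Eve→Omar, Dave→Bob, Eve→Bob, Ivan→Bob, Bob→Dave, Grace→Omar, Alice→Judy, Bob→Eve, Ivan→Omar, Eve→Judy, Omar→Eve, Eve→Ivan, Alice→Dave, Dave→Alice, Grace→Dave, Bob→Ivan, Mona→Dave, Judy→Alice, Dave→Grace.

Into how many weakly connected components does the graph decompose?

From Alice: component {Alice, Bob, Dave, Eve, Grace, Ivan, Judy, Mona, Omar}.
From Carol: component {Carol}.
From Liam: component {Liam}.
That's 3 components.

3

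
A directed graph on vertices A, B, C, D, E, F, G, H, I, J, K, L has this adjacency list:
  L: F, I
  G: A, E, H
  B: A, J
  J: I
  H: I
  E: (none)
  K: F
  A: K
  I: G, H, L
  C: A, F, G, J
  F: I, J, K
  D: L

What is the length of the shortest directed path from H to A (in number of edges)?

3

Distance 0: H.
Distance 1: I.
Distance 2: G, L.
Distance 3: A, E, F — contains A.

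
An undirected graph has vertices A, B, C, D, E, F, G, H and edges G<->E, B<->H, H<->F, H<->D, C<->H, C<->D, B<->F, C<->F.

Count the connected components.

From A: component {A}.
From B: component {B, C, D, F, H}.
From E: component {E, G}.
That's 3 components.

3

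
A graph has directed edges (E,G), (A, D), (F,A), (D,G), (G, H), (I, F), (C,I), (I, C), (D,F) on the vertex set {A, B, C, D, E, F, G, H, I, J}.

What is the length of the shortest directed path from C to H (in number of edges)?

6

Distance 0: C.
Distance 1: I.
Distance 2: F.
Distance 3: A.
Distance 4: D.
Distance 5: G.
Distance 6: H — contains H.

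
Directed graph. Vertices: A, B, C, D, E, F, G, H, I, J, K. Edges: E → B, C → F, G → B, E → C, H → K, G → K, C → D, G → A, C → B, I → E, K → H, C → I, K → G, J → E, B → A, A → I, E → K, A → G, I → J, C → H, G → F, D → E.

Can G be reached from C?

Yes

Explore from C.
Distance 1: reach B, D, F, H, I.
Distance 2: reach A, E, J, K.
Distance 3: reach G.
Found G.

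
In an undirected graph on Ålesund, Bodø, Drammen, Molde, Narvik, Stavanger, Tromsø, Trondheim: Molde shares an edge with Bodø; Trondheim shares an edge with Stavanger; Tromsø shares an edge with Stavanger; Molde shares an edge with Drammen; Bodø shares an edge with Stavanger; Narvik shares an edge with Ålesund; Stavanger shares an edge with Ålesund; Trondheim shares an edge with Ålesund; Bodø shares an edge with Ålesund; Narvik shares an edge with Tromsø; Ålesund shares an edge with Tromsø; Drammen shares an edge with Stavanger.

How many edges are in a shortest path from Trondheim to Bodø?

2

Distance 0: Trondheim.
Distance 1: Ålesund, Stavanger.
Distance 2: Bodø, Drammen, Narvik, Tromsø — contains Bodø.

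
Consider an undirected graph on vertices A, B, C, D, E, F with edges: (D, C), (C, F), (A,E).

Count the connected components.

3

From A: component {A, E}.
From B: component {B}.
From C: component {C, D, F}.
That's 3 components.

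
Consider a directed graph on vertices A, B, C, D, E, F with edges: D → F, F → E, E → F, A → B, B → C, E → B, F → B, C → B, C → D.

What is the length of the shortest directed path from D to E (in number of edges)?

2

Distance 0: D.
Distance 1: F.
Distance 2: B, E — contains E.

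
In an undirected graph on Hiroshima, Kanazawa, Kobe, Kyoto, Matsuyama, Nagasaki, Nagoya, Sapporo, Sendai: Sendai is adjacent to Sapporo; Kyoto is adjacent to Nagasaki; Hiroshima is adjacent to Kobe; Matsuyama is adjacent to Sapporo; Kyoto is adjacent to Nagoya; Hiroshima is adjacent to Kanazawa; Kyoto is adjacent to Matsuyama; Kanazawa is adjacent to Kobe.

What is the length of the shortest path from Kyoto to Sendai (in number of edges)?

3

Distance 0: Kyoto.
Distance 1: Matsuyama, Nagasaki, Nagoya.
Distance 2: Sapporo.
Distance 3: Sendai — contains Sendai.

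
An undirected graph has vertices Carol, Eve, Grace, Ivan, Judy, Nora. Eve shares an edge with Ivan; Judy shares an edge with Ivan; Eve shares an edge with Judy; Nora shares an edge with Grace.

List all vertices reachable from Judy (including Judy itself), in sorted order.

Eve, Ivan, Judy

Start at Judy.
Its neighbours: Eve, Ivan.
Nothing further is reachable.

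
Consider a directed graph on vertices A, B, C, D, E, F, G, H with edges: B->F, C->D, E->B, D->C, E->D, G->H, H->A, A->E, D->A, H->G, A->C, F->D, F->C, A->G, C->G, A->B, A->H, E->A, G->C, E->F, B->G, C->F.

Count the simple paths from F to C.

7

F→C
F→D→A→B→G→C
F→D→A→C
F→D→A→E→B→G→C
F→D→A→G→C
F→D→A→H→G→C
F→D→C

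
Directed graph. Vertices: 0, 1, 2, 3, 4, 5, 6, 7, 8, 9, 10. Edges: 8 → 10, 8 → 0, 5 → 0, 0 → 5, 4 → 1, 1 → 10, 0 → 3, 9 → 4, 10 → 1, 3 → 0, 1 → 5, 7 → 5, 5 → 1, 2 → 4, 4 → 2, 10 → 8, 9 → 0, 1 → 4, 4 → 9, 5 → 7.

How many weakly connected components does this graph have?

From 0: component {0, 1, 2, 3, 4, 5, 7, 8, 9, 10}.
From 6: component {6}.
That's 2 components.

2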